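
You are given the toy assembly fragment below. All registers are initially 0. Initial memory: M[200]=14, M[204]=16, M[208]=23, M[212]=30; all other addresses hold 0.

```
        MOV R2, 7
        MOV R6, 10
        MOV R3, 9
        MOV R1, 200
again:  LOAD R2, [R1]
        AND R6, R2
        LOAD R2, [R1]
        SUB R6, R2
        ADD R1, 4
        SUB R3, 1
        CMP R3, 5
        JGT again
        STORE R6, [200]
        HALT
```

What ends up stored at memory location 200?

-22

MOV R2, 7 → R2=7
MOV R6, 10 → R6=10
MOV R3, 9 → R3=9
MOV R1, 200 → R1=200
LOAD R2, [R1] → R2=M[200]=14
AND R6, R2 → R6=10&14=10
LOAD R2, [R1] → R2=M[200]=14
SUB R6, R2 → R6=10-14=-4
ADD R1, 4 → R1=200+4=204
SUB R3, 1 → R3=9-1=8
CMP R3, 5  (cmp 8,5)
JGT again: taken
LOAD R2, [R1] → R2=M[204]=16
AND R6, R2 → R6=(-4)&16=16
LOAD R2, [R1] → R2=M[204]=16
SUB R6, R2 → R6=16-16=0
ADD R1, 4 → R1=204+4=208
SUB R3, 1 → R3=8-1=7
CMP R3, 5  (cmp 7,5)
JGT again: taken
LOAD R2, [R1] → R2=M[208]=23
AND R6, R2 → R6=0&23=0
LOAD R2, [R1] → R2=M[208]=23
SUB R6, R2 → R6=0-23=-23
ADD R1, 4 → R1=208+4=212
SUB R3, 1 → R3=7-1=6
CMP R3, 5  (cmp 6,5)
JGT again: taken
LOAD R2, [R1] → R2=M[212]=30
AND R6, R2 → R6=(-23)&30=8
LOAD R2, [R1] → R2=M[212]=30
SUB R6, R2 → R6=8-30=-22
ADD R1, 4 → R1=212+4=216
SUB R3, 1 → R3=6-1=5
CMP R3, 5  (cmp 5,5)
JGT again: not taken
STORE R6, [200] → M[200]=-22
halt.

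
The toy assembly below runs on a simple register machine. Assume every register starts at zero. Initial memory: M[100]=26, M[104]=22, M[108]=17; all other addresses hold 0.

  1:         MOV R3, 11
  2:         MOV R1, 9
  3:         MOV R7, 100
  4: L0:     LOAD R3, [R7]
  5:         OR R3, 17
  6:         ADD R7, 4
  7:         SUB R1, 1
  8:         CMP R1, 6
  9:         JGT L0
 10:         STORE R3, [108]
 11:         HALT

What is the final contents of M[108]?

MOV R3, 11 → R3=11
MOV R1, 9 → R1=9
MOV R7, 100 → R7=100
LOAD R3, [R7] → R3=M[100]=26
OR R3, 17 → R3=26|17=27
ADD R7, 4 → R7=100+4=104
SUB R1, 1 → R1=9-1=8
CMP R1, 6  (cmp 8,6)
JGT L0: taken
LOAD R3, [R7] → R3=M[104]=22
OR R3, 17 → R3=22|17=23
ADD R7, 4 → R7=104+4=108
SUB R1, 1 → R1=8-1=7
CMP R1, 6  (cmp 7,6)
JGT L0: taken
LOAD R3, [R7] → R3=M[108]=17
OR R3, 17 → R3=17|17=17
ADD R7, 4 → R7=108+4=112
SUB R1, 1 → R1=7-1=6
CMP R1, 6  (cmp 6,6)
JGT L0: not taken
STORE R3, [108] → M[108]=17
halt.

17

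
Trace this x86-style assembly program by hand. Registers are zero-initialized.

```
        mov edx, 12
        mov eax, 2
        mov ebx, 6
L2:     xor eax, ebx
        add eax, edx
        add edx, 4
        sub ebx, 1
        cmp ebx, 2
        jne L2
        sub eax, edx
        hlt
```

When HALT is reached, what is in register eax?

50

edx=12
eax=2
ebx=6
eax=2^6=4
eax=4+12=16
edx=12+4=16
ebx=6-1=5
cmp ebx, 2  (cmp 5,2)
jne L2: taken
eax=16^5=21
eax=21+16=37
edx=16+4=20
ebx=5-1=4
cmp ebx, 2  (cmp 4,2)
jne L2: taken
eax=37^4=33
eax=33+20=53
edx=20+4=24
ebx=4-1=3
cmp ebx, 2  (cmp 3,2)
jne L2: taken
eax=53^3=54
eax=54+24=78
edx=24+4=28
ebx=3-1=2
cmp ebx, 2  (cmp 2,2)
jne L2: not taken
eax=78-28=50
halt.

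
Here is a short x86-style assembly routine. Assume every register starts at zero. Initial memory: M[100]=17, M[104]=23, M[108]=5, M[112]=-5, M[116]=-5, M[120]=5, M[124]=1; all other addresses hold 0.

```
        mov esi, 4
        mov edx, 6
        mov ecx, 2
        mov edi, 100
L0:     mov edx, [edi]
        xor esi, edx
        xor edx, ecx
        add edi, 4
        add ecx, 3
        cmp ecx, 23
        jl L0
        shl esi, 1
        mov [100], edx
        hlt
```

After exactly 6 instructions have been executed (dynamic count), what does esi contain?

after mov esi, 4: esi=4
after mov edx, 6: edx=6
after mov ecx, 2: ecx=2
after mov edi, 100: edi=100
after mov edx, [edi]: edx=M[100]=17
after xor esi, edx: esi=4^17=21
After step 6: esi = 21.

21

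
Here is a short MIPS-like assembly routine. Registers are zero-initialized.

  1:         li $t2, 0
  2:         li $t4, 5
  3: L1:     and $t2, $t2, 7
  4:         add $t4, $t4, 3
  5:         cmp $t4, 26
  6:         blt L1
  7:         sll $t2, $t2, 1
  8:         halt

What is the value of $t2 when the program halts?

$t2=0
$t4=5
$t2=0&7=0
$t4=5+3=8
cmp $t4, 26  (cmp 8,26)
blt L1: taken
$t2=0&7=0
$t4=8+3=11
cmp $t4, 26  (cmp 11,26)
blt L1: taken
$t2=0&7=0
$t4=11+3=14
cmp $t4, 26  (cmp 14,26)
blt L1: taken
$t2=0&7=0
$t4=14+3=17
cmp $t4, 26  (cmp 17,26)
blt L1: taken
$t2=0&7=0
$t4=17+3=20
cmp $t4, 26  (cmp 20,26)
blt L1: taken
$t2=0&7=0
$t4=20+3=23
cmp $t4, 26  (cmp 23,26)
blt L1: taken
$t2=0&7=0
$t4=23+3=26
cmp $t4, 26  (cmp 26,26)
blt L1: not taken
$t2=0<<1=0
halt.

0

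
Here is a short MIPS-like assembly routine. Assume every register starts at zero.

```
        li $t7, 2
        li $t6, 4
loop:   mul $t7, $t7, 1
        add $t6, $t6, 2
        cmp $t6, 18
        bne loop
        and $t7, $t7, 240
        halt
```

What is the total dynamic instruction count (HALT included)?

32

after li $t7, 2: $t7=2
after li $t6, 4: $t6=4
after mul $t7, $t7, 1: $t7=2*1=2
after add $t6, $t6, 2: $t6=4+2=6
cmp $t6, 18  (cmp 6,18)
bne loop: taken
after mul $t7, $t7, 1: $t7=2*1=2
after add $t6, $t6, 2: $t6=6+2=8
cmp $t6, 18  (cmp 8,18)
bne loop: taken
after mul $t7, $t7, 1: $t7=2*1=2
after add $t6, $t6, 2: $t6=8+2=10
cmp $t6, 18  (cmp 10,18)
bne loop: taken
after mul $t7, $t7, 1: $t7=2*1=2
after add $t6, $t6, 2: $t6=10+2=12
cmp $t6, 18  (cmp 12,18)
bne loop: taken
after mul $t7, $t7, 1: $t7=2*1=2
after add $t6, $t6, 2: $t6=12+2=14
cmp $t6, 18  (cmp 14,18)
bne loop: taken
after mul $t7, $t7, 1: $t7=2*1=2
after add $t6, $t6, 2: $t6=14+2=16
cmp $t6, 18  (cmp 16,18)
bne loop: taken
after mul $t7, $t7, 1: $t7=2*1=2
after add $t6, $t6, 2: $t6=16+2=18
cmp $t6, 18  (cmp 18,18)
bne loop: not taken
after and $t7, $t7, 240: $t7=2&240=0
halt.
Total executed instructions: 32.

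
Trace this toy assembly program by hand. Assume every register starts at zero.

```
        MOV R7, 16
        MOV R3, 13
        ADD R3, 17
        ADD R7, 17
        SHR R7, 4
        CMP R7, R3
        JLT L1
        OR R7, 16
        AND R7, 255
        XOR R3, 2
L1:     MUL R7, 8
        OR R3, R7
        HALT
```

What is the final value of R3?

30

after MOV R7, 16: R7=16
after MOV R3, 13: R3=13
after ADD R3, 17: R3=13+17=30
after ADD R7, 17: R7=16+17=33
after SHR R7, 4: R7=33>>4=2
CMP R7, R3  (cmp 2,30)
JLT L1: taken
after MUL R7, 8: R7=2*8=16
after OR R3, R7: R3=30|16=30
halt.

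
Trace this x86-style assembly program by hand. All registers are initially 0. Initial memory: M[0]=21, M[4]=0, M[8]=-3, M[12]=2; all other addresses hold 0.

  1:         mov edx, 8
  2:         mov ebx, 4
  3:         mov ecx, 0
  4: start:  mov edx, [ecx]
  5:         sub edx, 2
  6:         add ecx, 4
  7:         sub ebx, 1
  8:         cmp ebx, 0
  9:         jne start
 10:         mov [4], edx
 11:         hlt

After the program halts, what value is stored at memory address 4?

mov edx, 8 → edx=8
mov ebx, 4 → ebx=4
mov ecx, 0 → ecx=0
mov edx, [ecx] → edx=M[0]=21
sub edx, 2 → edx=21-2=19
add ecx, 4 → ecx=0+4=4
sub ebx, 1 → ebx=4-1=3
cmp ebx, 0  (cmp 3,0)
jne start: taken
mov edx, [ecx] → edx=M[4]=0
sub edx, 2 → edx=0-2=-2
add ecx, 4 → ecx=4+4=8
sub ebx, 1 → ebx=3-1=2
cmp ebx, 0  (cmp 2,0)
jne start: taken
mov edx, [ecx] → edx=M[8]=-3
sub edx, 2 → edx=(-3)-2=-5
add ecx, 4 → ecx=8+4=12
sub ebx, 1 → ebx=2-1=1
cmp ebx, 0  (cmp 1,0)
jne start: taken
mov edx, [ecx] → edx=M[12]=2
sub edx, 2 → edx=2-2=0
add ecx, 4 → ecx=12+4=16
sub ebx, 1 → ebx=1-1=0
cmp ebx, 0  (cmp 0,0)
jne start: not taken
mov [4], edx → M[4]=0
halt.

0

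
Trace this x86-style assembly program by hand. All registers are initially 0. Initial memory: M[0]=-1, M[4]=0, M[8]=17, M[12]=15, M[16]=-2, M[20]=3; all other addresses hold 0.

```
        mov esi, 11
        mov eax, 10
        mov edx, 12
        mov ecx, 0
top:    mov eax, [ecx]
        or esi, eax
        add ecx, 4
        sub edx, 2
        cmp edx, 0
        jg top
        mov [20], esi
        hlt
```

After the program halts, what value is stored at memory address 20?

esi=11
eax=10
edx=12
ecx=0
eax=M[0]=-1
esi=11|(-1)=-1
ecx=0+4=4
edx=12-2=10
cmp edx, 0  (cmp 10,0)
jg top: taken
eax=M[4]=0
esi=(-1)|0=-1
ecx=4+4=8
edx=10-2=8
cmp edx, 0  (cmp 8,0)
jg top: taken
eax=M[8]=17
esi=(-1)|17=-1
ecx=8+4=12
edx=8-2=6
cmp edx, 0  (cmp 6,0)
jg top: taken
eax=M[12]=15
esi=(-1)|15=-1
ecx=12+4=16
edx=6-2=4
cmp edx, 0  (cmp 4,0)
jg top: taken
eax=M[16]=-2
esi=(-1)|(-2)=-1
ecx=16+4=20
edx=4-2=2
cmp edx, 0  (cmp 2,0)
jg top: taken
eax=M[20]=3
esi=(-1)|3=-1
ecx=20+4=24
edx=2-2=0
cmp edx, 0  (cmp 0,0)
jg top: not taken
mov [20], esi → M[20]=-1
halt.

-1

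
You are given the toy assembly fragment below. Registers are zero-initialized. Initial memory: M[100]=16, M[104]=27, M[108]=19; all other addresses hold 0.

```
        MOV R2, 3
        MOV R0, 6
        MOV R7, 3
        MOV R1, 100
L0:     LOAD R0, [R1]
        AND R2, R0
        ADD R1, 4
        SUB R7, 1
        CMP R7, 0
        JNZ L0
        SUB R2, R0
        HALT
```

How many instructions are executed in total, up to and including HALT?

24

R2=3
R0=6
R7=3
R1=100
R0=M[100]=16
R2=3&16=0
R1=100+4=104
R7=3-1=2
CMP R7, 0  (cmp 2,0)
JNZ L0: taken
R0=M[104]=27
R2=0&27=0
R1=104+4=108
R7=2-1=1
CMP R7, 0  (cmp 1,0)
JNZ L0: taken
R0=M[108]=19
R2=0&19=0
R1=108+4=112
R7=1-1=0
CMP R7, 0  (cmp 0,0)
JNZ L0: not taken
R2=0-19=-19
halt.
Total executed instructions: 24.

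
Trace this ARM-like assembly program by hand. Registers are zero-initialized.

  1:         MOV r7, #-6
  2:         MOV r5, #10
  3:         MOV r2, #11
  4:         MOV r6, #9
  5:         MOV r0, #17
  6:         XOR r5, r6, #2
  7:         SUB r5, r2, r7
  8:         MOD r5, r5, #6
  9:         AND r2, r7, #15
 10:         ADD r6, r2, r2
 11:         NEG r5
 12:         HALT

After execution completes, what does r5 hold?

MOV r7, #-6 → r7=-6
MOV r5, #10 → r5=10
MOV r2, #11 → r2=11
MOV r6, #9 → r6=9
MOV r0, #17 → r0=17
XOR r5, r6, #2 → r5=9^2=11
SUB r5, r2, r7 → r5=11-(-6)=17
MOD r5, r5, #6 → r5=17%6=5
AND r2, r7, #15 → r2=(-6)&15=10
ADD r6, r2, r2 → r6=10+10=20
NEG r5 → r5=-(5)=-5
halt.

-5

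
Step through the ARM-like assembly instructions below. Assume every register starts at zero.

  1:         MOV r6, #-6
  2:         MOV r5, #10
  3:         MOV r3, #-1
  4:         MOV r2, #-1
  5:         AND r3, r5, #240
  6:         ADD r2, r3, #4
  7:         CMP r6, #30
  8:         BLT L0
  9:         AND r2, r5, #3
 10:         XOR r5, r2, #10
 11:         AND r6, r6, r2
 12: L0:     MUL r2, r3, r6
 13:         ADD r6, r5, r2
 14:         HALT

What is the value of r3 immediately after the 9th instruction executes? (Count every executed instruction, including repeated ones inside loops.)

0

after MOV r6, #-6: r6=-6
after MOV r5, #10: r5=10
after MOV r3, #-1: r3=-1
after MOV r2, #-1: r2=-1
after AND r3, r5, #240: r3=10&240=0
after ADD r2, r3, #4: r2=0+4=4
CMP r6, #30  (cmp -6,30)
BLT L0: taken
after MUL r2, r3, r6: r2=0*(-6)=0
After step 9: r3 = 0.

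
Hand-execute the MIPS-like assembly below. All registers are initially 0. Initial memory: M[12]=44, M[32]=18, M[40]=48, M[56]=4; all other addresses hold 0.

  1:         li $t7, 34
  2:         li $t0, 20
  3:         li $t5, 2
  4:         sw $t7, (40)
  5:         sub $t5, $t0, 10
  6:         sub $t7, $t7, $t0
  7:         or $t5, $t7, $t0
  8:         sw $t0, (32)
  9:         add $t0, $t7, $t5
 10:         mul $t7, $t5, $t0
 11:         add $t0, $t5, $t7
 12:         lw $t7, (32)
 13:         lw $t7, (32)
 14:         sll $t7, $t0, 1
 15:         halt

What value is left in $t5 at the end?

$t7=34
$t0=20
$t5=2
sw $t7, (40) → M[40]=34
$t5=20-10=10
$t7=34-20=14
$t5=14|20=30
sw $t0, (32) → M[32]=20
$t0=14+30=44
$t7=30*44=1320
$t0=30+1320=1350
$t7=M[32]=20
$t7=M[32]=20
$t7=1350<<1=2700
halt.

30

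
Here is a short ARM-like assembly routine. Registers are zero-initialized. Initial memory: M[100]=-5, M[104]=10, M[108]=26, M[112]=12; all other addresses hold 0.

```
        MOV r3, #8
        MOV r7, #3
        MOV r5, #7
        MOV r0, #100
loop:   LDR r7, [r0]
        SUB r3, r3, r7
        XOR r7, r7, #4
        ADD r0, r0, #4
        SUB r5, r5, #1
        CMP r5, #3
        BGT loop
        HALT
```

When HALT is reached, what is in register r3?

-35

MOV r3, #8 → r3=8
MOV r7, #3 → r7=3
MOV r5, #7 → r5=7
MOV r0, #100 → r0=100
LDR r7, [r0] → r7=M[100]=-5
SUB r3, r3, r7 → r3=8-(-5)=13
XOR r7, r7, #4 → r7=(-5)^4=-1
ADD r0, r0, #4 → r0=100+4=104
SUB r5, r5, #1 → r5=7-1=6
CMP r5, #3  (cmp 6,3)
BGT loop: taken
LDR r7, [r0] → r7=M[104]=10
SUB r3, r3, r7 → r3=13-10=3
XOR r7, r7, #4 → r7=10^4=14
ADD r0, r0, #4 → r0=104+4=108
SUB r5, r5, #1 → r5=6-1=5
CMP r5, #3  (cmp 5,3)
BGT loop: taken
LDR r7, [r0] → r7=M[108]=26
SUB r3, r3, r7 → r3=3-26=-23
XOR r7, r7, #4 → r7=26^4=30
ADD r0, r0, #4 → r0=108+4=112
SUB r5, r5, #1 → r5=5-1=4
CMP r5, #3  (cmp 4,3)
BGT loop: taken
LDR r7, [r0] → r7=M[112]=12
SUB r3, r3, r7 → r3=(-23)-12=-35
XOR r7, r7, #4 → r7=12^4=8
ADD r0, r0, #4 → r0=112+4=116
SUB r5, r5, #1 → r5=4-1=3
CMP r5, #3  (cmp 3,3)
BGT loop: not taken
halt.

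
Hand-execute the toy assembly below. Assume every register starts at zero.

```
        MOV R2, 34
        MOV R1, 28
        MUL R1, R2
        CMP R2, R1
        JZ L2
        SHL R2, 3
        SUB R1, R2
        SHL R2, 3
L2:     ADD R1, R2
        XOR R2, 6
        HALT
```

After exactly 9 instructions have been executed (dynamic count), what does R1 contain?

2856

R2=34
R1=28
R1=28*34=952
CMP R2, R1  (cmp 34,952)
JZ L2: not taken
R2=34<<3=272
R1=952-272=680
R2=272<<3=2176
R1=680+2176=2856
After step 9: R1 = 2856.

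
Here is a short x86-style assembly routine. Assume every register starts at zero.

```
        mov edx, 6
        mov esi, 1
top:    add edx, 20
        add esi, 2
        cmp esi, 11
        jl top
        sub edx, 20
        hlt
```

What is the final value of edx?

mov edx, 6 → edx=6
mov esi, 1 → esi=1
add edx, 20 → edx=6+20=26
add esi, 2 → esi=1+2=3
cmp esi, 11  (cmp 3,11)
jl top: taken
add edx, 20 → edx=26+20=46
add esi, 2 → esi=3+2=5
cmp esi, 11  (cmp 5,11)
jl top: taken
add edx, 20 → edx=46+20=66
add esi, 2 → esi=5+2=7
cmp esi, 11  (cmp 7,11)
jl top: taken
add edx, 20 → edx=66+20=86
add esi, 2 → esi=7+2=9
cmp esi, 11  (cmp 9,11)
jl top: taken
add edx, 20 → edx=86+20=106
add esi, 2 → esi=9+2=11
cmp esi, 11  (cmp 11,11)
jl top: not taken
sub edx, 20 → edx=106-20=86
halt.

86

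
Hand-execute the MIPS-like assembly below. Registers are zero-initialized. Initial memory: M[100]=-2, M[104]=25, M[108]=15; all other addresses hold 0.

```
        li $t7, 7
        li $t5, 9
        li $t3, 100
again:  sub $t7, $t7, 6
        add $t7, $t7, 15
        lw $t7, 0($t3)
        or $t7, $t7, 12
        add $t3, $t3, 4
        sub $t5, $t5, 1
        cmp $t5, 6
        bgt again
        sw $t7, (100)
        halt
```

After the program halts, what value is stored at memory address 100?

li $t7, 7 → $t7=7
li $t5, 9 → $t5=9
li $t3, 100 → $t3=100
sub $t7, $t7, 6 → $t7=7-6=1
add $t7, $t7, 15 → $t7=1+15=16
lw $t7, 0($t3) → $t7=M[100]=-2
or $t7, $t7, 12 → $t7=(-2)|12=-2
add $t3, $t3, 4 → $t3=100+4=104
sub $t5, $t5, 1 → $t5=9-1=8
cmp $t5, 6  (cmp 8,6)
bgt again: taken
sub $t7, $t7, 6 → $t7=(-2)-6=-8
add $t7, $t7, 15 → $t7=(-8)+15=7
lw $t7, 0($t3) → $t7=M[104]=25
or $t7, $t7, 12 → $t7=25|12=29
add $t3, $t3, 4 → $t3=104+4=108
sub $t5, $t5, 1 → $t5=8-1=7
cmp $t5, 6  (cmp 7,6)
bgt again: taken
sub $t7, $t7, 6 → $t7=29-6=23
add $t7, $t7, 15 → $t7=23+15=38
lw $t7, 0($t3) → $t7=M[108]=15
or $t7, $t7, 12 → $t7=15|12=15
add $t3, $t3, 4 → $t3=108+4=112
sub $t5, $t5, 1 → $t5=7-1=6
cmp $t5, 6  (cmp 6,6)
bgt again: not taken
sw $t7, (100) → M[100]=15
halt.

15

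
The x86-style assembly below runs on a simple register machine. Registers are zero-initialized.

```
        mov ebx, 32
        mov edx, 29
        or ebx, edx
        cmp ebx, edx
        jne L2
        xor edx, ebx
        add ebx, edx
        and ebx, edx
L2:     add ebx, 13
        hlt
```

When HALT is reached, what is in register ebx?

74

after mov ebx, 32: ebx=32
after mov edx, 29: edx=29
after or ebx, edx: ebx=32|29=61
cmp ebx, edx  (cmp 61,29)
jne L2: taken
after add ebx, 13: ebx=61+13=74
halt.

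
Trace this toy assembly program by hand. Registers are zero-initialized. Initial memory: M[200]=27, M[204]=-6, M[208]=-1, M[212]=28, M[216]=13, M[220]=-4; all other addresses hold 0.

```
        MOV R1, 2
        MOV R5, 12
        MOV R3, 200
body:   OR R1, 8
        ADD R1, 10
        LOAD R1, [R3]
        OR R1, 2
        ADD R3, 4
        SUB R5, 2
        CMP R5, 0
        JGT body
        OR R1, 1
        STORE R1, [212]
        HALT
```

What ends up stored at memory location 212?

-1

MOV R1, 2 → R1=2
MOV R5, 12 → R5=12
MOV R3, 200 → R3=200
OR R1, 8 → R1=2|8=10
ADD R1, 10 → R1=10+10=20
LOAD R1, [R3] → R1=M[200]=27
OR R1, 2 → R1=27|2=27
ADD R3, 4 → R3=200+4=204
SUB R5, 2 → R5=12-2=10
CMP R5, 0  (cmp 10,0)
JGT body: taken
OR R1, 8 → R1=27|8=27
ADD R1, 10 → R1=27+10=37
LOAD R1, [R3] → R1=M[204]=-6
OR R1, 2 → R1=(-6)|2=-6
ADD R3, 4 → R3=204+4=208
SUB R5, 2 → R5=10-2=8
CMP R5, 0  (cmp 8,0)
JGT body: taken
OR R1, 8 → R1=(-6)|8=-6
ADD R1, 10 → R1=(-6)+10=4
LOAD R1, [R3] → R1=M[208]=-1
OR R1, 2 → R1=(-1)|2=-1
ADD R3, 4 → R3=208+4=212
SUB R5, 2 → R5=8-2=6
CMP R5, 0  (cmp 6,0)
JGT body: taken
OR R1, 8 → R1=(-1)|8=-1
ADD R1, 10 → R1=(-1)+10=9
LOAD R1, [R3] → R1=M[212]=28
OR R1, 2 → R1=28|2=30
ADD R3, 4 → R3=212+4=216
SUB R5, 2 → R5=6-2=4
CMP R5, 0  (cmp 4,0)
JGT body: taken
OR R1, 8 → R1=30|8=30
ADD R1, 10 → R1=30+10=40
LOAD R1, [R3] → R1=M[216]=13
OR R1, 2 → R1=13|2=15
ADD R3, 4 → R3=216+4=220
SUB R5, 2 → R5=4-2=2
CMP R5, 0  (cmp 2,0)
JGT body: taken
OR R1, 8 → R1=15|8=15
ADD R1, 10 → R1=15+10=25
LOAD R1, [R3] → R1=M[220]=-4
OR R1, 2 → R1=(-4)|2=-2
ADD R3, 4 → R3=220+4=224
SUB R5, 2 → R5=2-2=0
CMP R5, 0  (cmp 0,0)
JGT body: not taken
OR R1, 1 → R1=(-2)|1=-1
STORE R1, [212] → M[212]=-1
halt.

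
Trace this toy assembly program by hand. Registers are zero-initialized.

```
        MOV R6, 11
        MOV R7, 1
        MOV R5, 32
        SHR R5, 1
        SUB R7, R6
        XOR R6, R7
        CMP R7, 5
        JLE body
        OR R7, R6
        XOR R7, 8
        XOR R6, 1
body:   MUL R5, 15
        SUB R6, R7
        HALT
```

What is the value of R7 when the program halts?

after MOV R6, 11: R6=11
after MOV R7, 1: R7=1
after MOV R5, 32: R5=32
after SHR R5, 1: R5=32>>1=16
after SUB R7, R6: R7=1-11=-10
after XOR R6, R7: R6=11^(-10)=-3
CMP R7, 5  (cmp -10,5)
JLE body: taken
after MUL R5, 15: R5=16*15=240
after SUB R6, R7: R6=(-3)-(-10)=7
halt.

-10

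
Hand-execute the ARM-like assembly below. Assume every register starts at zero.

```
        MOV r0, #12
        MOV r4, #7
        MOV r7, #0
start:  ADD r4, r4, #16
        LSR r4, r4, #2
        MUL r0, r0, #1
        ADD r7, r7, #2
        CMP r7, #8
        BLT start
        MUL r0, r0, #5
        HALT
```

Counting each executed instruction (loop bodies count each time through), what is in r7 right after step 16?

4

r0=12
r4=7
r7=0
r4=7+16=23
r4=23>>2=5
r0=12*1=12
r7=0+2=2
CMP r7, #8  (cmp 2,8)
BLT start: taken
r4=5+16=21
r4=21>>2=5
r0=12*1=12
r7=2+2=4
CMP r7, #8  (cmp 4,8)
BLT start: taken
r4=5+16=21
After step 16: r7 = 4.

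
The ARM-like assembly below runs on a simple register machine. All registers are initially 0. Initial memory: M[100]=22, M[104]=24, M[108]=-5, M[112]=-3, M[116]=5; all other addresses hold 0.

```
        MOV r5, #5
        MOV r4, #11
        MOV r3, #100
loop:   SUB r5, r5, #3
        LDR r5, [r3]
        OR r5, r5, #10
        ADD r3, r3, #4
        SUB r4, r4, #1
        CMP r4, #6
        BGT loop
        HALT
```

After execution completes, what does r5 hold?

MOV r5, #5 → r5=5
MOV r4, #11 → r4=11
MOV r3, #100 → r3=100
SUB r5, r5, #3 → r5=5-3=2
LDR r5, [r3] → r5=M[100]=22
OR r5, r5, #10 → r5=22|10=30
ADD r3, r3, #4 → r3=100+4=104
SUB r4, r4, #1 → r4=11-1=10
CMP r4, #6  (cmp 10,6)
BGT loop: taken
SUB r5, r5, #3 → r5=30-3=27
LDR r5, [r3] → r5=M[104]=24
OR r5, r5, #10 → r5=24|10=26
ADD r3, r3, #4 → r3=104+4=108
SUB r4, r4, #1 → r4=10-1=9
CMP r4, #6  (cmp 9,6)
BGT loop: taken
SUB r5, r5, #3 → r5=26-3=23
LDR r5, [r3] → r5=M[108]=-5
OR r5, r5, #10 → r5=(-5)|10=-5
ADD r3, r3, #4 → r3=108+4=112
SUB r4, r4, #1 → r4=9-1=8
CMP r4, #6  (cmp 8,6)
BGT loop: taken
SUB r5, r5, #3 → r5=(-5)-3=-8
LDR r5, [r3] → r5=M[112]=-3
OR r5, r5, #10 → r5=(-3)|10=-1
ADD r3, r3, #4 → r3=112+4=116
SUB r4, r4, #1 → r4=8-1=7
CMP r4, #6  (cmp 7,6)
BGT loop: taken
SUB r5, r5, #3 → r5=(-1)-3=-4
LDR r5, [r3] → r5=M[116]=5
OR r5, r5, #10 → r5=5|10=15
ADD r3, r3, #4 → r3=116+4=120
SUB r4, r4, #1 → r4=7-1=6
CMP r4, #6  (cmp 6,6)
BGT loop: not taken
halt.

15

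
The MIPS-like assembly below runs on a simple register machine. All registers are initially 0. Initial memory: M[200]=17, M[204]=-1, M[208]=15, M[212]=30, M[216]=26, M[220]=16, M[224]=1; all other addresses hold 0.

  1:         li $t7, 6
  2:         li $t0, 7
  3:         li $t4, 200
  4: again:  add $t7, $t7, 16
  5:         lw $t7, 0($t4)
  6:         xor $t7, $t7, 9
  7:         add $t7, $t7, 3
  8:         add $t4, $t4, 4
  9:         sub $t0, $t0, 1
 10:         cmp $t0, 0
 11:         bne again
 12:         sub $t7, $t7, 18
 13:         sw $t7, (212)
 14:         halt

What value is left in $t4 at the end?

after li $t7, 6: $t7=6
after li $t0, 7: $t0=7
after li $t4, 200: $t4=200
after add $t7, $t7, 16: $t7=6+16=22
after lw $t7, 0($t4): $t7=M[200]=17
after xor $t7, $t7, 9: $t7=17^9=24
after add $t7, $t7, 3: $t7=24+3=27
after add $t4, $t4, 4: $t4=200+4=204
after sub $t0, $t0, 1: $t0=7-1=6
cmp $t0, 0  (cmp 6,0)
bne again: taken
after add $t7, $t7, 16: $t7=27+16=43
after lw $t7, 0($t4): $t7=M[204]=-1
after xor $t7, $t7, 9: $t7=(-1)^9=-10
after add $t7, $t7, 3: $t7=(-10)+3=-7
after add $t4, $t4, 4: $t4=204+4=208
after sub $t0, $t0, 1: $t0=6-1=5
cmp $t0, 0  (cmp 5,0)
bne again: taken
after add $t7, $t7, 16: $t7=(-7)+16=9
after lw $t7, 0($t4): $t7=M[208]=15
after xor $t7, $t7, 9: $t7=15^9=6
after add $t7, $t7, 3: $t7=6+3=9
after add $t4, $t4, 4: $t4=208+4=212
after sub $t0, $t0, 1: $t0=5-1=4
cmp $t0, 0  (cmp 4,0)
bne again: taken
after add $t7, $t7, 16: $t7=9+16=25
after lw $t7, 0($t4): $t7=M[212]=30
after xor $t7, $t7, 9: $t7=30^9=23
after add $t7, $t7, 3: $t7=23+3=26
after add $t4, $t4, 4: $t4=212+4=216
after sub $t0, $t0, 1: $t0=4-1=3
cmp $t0, 0  (cmp 3,0)
bne again: taken
after add $t7, $t7, 16: $t7=26+16=42
after lw $t7, 0($t4): $t7=M[216]=26
after xor $t7, $t7, 9: $t7=26^9=19
after add $t7, $t7, 3: $t7=19+3=22
after add $t4, $t4, 4: $t4=216+4=220
after sub $t0, $t0, 1: $t0=3-1=2
cmp $t0, 0  (cmp 2,0)
bne again: taken
after add $t7, $t7, 16: $t7=22+16=38
after lw $t7, 0($t4): $t7=M[220]=16
after xor $t7, $t7, 9: $t7=16^9=25
after add $t7, $t7, 3: $t7=25+3=28
after add $t4, $t4, 4: $t4=220+4=224
after sub $t0, $t0, 1: $t0=2-1=1
cmp $t0, 0  (cmp 1,0)
bne again: taken
after add $t7, $t7, 16: $t7=28+16=44
after lw $t7, 0($t4): $t7=M[224]=1
after xor $t7, $t7, 9: $t7=1^9=8
after add $t7, $t7, 3: $t7=8+3=11
after add $t4, $t4, 4: $t4=224+4=228
after sub $t0, $t0, 1: $t0=1-1=0
cmp $t0, 0  (cmp 0,0)
bne again: not taken
after sub $t7, $t7, 18: $t7=11-18=-7
sw $t7, (212) → M[212]=-7
halt.

228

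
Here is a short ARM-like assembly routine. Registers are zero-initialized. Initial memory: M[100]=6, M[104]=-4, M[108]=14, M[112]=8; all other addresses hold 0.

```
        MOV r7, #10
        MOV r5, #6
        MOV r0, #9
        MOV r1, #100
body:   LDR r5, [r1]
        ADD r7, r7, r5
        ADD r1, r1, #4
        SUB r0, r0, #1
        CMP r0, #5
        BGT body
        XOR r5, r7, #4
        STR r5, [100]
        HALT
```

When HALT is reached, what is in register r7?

34

r7=10
r5=6
r0=9
r1=100
r5=M[100]=6
r7=10+6=16
r1=100+4=104
r0=9-1=8
CMP r0, #5  (cmp 8,5)
BGT body: taken
r5=M[104]=-4
r7=16+(-4)=12
r1=104+4=108
r0=8-1=7
CMP r0, #5  (cmp 7,5)
BGT body: taken
r5=M[108]=14
r7=12+14=26
r1=108+4=112
r0=7-1=6
CMP r0, #5  (cmp 6,5)
BGT body: taken
r5=M[112]=8
r7=26+8=34
r1=112+4=116
r0=6-1=5
CMP r0, #5  (cmp 5,5)
BGT body: not taken
r5=34^4=38
STR r5, [100] → M[100]=38
halt.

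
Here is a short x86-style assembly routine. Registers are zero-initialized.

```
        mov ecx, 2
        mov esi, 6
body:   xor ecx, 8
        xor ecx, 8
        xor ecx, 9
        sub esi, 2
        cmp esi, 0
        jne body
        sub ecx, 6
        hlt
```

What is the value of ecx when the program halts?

5

after mov ecx, 2: ecx=2
after mov esi, 6: esi=6
after xor ecx, 8: ecx=2^8=10
after xor ecx, 8: ecx=10^8=2
after xor ecx, 9: ecx=2^9=11
after sub esi, 2: esi=6-2=4
cmp esi, 0  (cmp 4,0)
jne body: taken
after xor ecx, 8: ecx=11^8=3
after xor ecx, 8: ecx=3^8=11
after xor ecx, 9: ecx=11^9=2
after sub esi, 2: esi=4-2=2
cmp esi, 0  (cmp 2,0)
jne body: taken
after xor ecx, 8: ecx=2^8=10
after xor ecx, 8: ecx=10^8=2
after xor ecx, 9: ecx=2^9=11
after sub esi, 2: esi=2-2=0
cmp esi, 0  (cmp 0,0)
jne body: not taken
after sub ecx, 6: ecx=11-6=5
halt.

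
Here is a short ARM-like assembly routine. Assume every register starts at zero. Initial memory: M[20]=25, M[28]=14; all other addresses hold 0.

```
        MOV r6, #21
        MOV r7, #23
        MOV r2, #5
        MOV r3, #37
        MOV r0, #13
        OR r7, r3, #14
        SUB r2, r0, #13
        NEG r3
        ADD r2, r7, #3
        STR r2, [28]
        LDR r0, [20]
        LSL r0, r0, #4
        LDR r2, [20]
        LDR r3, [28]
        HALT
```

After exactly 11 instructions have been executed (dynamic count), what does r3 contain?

-37

r6=21
r7=23
r2=5
r3=37
r0=13
r7=37|14=47
r2=13-13=0
r3=-(37)=-37
r2=47+3=50
STR r2, [28] → M[28]=50
r0=M[20]=25
After step 11: r3 = -37.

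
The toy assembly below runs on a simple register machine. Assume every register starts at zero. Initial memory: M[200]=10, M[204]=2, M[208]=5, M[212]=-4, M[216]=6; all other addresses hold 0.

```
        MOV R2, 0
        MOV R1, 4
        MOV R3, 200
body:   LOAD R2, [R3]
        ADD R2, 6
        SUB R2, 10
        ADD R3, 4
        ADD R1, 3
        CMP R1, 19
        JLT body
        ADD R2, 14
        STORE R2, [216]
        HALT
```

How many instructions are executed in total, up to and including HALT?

41

MOV R2, 0 → R2=0
MOV R1, 4 → R1=4
MOV R3, 200 → R3=200
LOAD R2, [R3] → R2=M[200]=10
ADD R2, 6 → R2=10+6=16
SUB R2, 10 → R2=16-10=6
ADD R3, 4 → R3=200+4=204
ADD R1, 3 → R1=4+3=7
CMP R1, 19  (cmp 7,19)
JLT body: taken
LOAD R2, [R3] → R2=M[204]=2
ADD R2, 6 → R2=2+6=8
SUB R2, 10 → R2=8-10=-2
ADD R3, 4 → R3=204+4=208
ADD R1, 3 → R1=7+3=10
CMP R1, 19  (cmp 10,19)
JLT body: taken
LOAD R2, [R3] → R2=M[208]=5
ADD R2, 6 → R2=5+6=11
SUB R2, 10 → R2=11-10=1
ADD R3, 4 → R3=208+4=212
ADD R1, 3 → R1=10+3=13
CMP R1, 19  (cmp 13,19)
JLT body: taken
LOAD R2, [R3] → R2=M[212]=-4
ADD R2, 6 → R2=(-4)+6=2
SUB R2, 10 → R2=2-10=-8
ADD R3, 4 → R3=212+4=216
ADD R1, 3 → R1=13+3=16
CMP R1, 19  (cmp 16,19)
JLT body: taken
LOAD R2, [R3] → R2=M[216]=6
ADD R2, 6 → R2=6+6=12
SUB R2, 10 → R2=12-10=2
ADD R3, 4 → R3=216+4=220
ADD R1, 3 → R1=16+3=19
CMP R1, 19  (cmp 19,19)
JLT body: not taken
ADD R2, 14 → R2=2+14=16
STORE R2, [216] → M[216]=16
halt.
Total executed instructions: 41.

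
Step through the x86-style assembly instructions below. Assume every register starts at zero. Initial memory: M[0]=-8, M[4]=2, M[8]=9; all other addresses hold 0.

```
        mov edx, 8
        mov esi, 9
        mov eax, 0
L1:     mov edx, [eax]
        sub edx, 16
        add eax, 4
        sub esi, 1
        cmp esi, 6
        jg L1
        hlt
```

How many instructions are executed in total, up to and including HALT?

edx=8
esi=9
eax=0
edx=M[0]=-8
edx=(-8)-16=-24
eax=0+4=4
esi=9-1=8
cmp esi, 6  (cmp 8,6)
jg L1: taken
edx=M[4]=2
edx=2-16=-14
eax=4+4=8
esi=8-1=7
cmp esi, 6  (cmp 7,6)
jg L1: taken
edx=M[8]=9
edx=9-16=-7
eax=8+4=12
esi=7-1=6
cmp esi, 6  (cmp 6,6)
jg L1: not taken
halt.
Total executed instructions: 22.

22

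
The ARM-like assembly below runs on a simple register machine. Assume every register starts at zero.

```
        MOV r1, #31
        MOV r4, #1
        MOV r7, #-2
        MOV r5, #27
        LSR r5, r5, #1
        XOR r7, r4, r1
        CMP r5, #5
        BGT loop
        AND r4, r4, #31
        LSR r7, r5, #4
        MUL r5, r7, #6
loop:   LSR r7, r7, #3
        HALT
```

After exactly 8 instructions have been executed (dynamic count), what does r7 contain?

MOV r1, #31 → r1=31
MOV r4, #1 → r4=1
MOV r7, #-2 → r7=-2
MOV r5, #27 → r5=27
LSR r5, r5, #1 → r5=27>>1=13
XOR r7, r4, r1 → r7=1^31=30
CMP r5, #5  (cmp 13,5)
BGT loop: taken
After step 8: r7 = 30.

30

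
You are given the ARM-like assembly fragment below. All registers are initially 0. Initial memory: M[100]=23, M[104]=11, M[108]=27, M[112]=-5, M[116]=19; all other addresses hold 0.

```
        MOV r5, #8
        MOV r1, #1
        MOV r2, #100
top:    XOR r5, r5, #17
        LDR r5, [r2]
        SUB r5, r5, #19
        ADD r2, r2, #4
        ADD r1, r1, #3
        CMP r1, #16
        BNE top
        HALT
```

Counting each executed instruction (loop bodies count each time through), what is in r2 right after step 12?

104

r5=8
r1=1
r2=100
r5=8^17=25
r5=M[100]=23
r5=23-19=4
r2=100+4=104
r1=1+3=4
CMP r1, #16  (cmp 4,16)
BNE top: taken
r5=4^17=21
r5=M[104]=11
After step 12: r2 = 104.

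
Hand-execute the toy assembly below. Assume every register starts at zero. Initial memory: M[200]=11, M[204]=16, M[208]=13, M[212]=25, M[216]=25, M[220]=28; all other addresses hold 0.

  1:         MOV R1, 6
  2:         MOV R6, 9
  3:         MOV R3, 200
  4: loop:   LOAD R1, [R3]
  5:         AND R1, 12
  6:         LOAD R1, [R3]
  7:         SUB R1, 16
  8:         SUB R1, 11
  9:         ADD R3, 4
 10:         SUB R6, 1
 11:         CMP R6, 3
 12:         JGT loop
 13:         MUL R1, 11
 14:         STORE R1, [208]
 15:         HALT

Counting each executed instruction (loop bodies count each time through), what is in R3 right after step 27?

MOV R1, 6 → R1=6
MOV R6, 9 → R6=9
MOV R3, 200 → R3=200
LOAD R1, [R3] → R1=M[200]=11
AND R1, 12 → R1=11&12=8
LOAD R1, [R3] → R1=M[200]=11
SUB R1, 16 → R1=11-16=-5
SUB R1, 11 → R1=(-5)-11=-16
ADD R3, 4 → R3=200+4=204
SUB R6, 1 → R6=9-1=8
CMP R6, 3  (cmp 8,3)
JGT loop: taken
LOAD R1, [R3] → R1=M[204]=16
AND R1, 12 → R1=16&12=0
LOAD R1, [R3] → R1=M[204]=16
SUB R1, 16 → R1=16-16=0
SUB R1, 11 → R1=0-11=-11
ADD R3, 4 → R3=204+4=208
SUB R6, 1 → R6=8-1=7
CMP R6, 3  (cmp 7,3)
JGT loop: taken
LOAD R1, [R3] → R1=M[208]=13
AND R1, 12 → R1=13&12=12
LOAD R1, [R3] → R1=M[208]=13
SUB R1, 16 → R1=13-16=-3
SUB R1, 11 → R1=(-3)-11=-14
ADD R3, 4 → R3=208+4=212
After step 27: R3 = 212.

212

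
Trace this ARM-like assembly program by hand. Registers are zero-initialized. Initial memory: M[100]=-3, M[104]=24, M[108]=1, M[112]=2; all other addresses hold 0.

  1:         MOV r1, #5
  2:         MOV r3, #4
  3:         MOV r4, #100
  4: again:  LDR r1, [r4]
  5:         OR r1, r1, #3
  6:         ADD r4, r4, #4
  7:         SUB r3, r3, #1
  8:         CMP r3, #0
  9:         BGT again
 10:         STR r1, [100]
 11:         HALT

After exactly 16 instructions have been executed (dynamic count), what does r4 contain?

108

MOV r1, #5 → r1=5
MOV r3, #4 → r3=4
MOV r4, #100 → r4=100
LDR r1, [r4] → r1=M[100]=-3
OR r1, r1, #3 → r1=(-3)|3=-1
ADD r4, r4, #4 → r4=100+4=104
SUB r3, r3, #1 → r3=4-1=3
CMP r3, #0  (cmp 3,0)
BGT again: taken
LDR r1, [r4] → r1=M[104]=24
OR r1, r1, #3 → r1=24|3=27
ADD r4, r4, #4 → r4=104+4=108
SUB r3, r3, #1 → r3=3-1=2
CMP r3, #0  (cmp 2,0)
BGT again: taken
LDR r1, [r4] → r1=M[108]=1
After step 16: r4 = 108.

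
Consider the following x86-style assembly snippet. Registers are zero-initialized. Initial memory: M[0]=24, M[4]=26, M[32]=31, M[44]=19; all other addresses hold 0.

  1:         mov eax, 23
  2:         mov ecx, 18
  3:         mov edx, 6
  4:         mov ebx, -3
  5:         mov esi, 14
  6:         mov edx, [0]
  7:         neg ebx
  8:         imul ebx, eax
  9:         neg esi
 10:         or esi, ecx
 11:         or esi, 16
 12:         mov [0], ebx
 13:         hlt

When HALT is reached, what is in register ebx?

mov eax, 23 → eax=23
mov ecx, 18 → ecx=18
mov edx, 6 → edx=6
mov ebx, -3 → ebx=-3
mov esi, 14 → esi=14
mov edx, [0] → edx=M[0]=24
neg ebx → ebx=-(-3)=3
imul ebx, eax → ebx=3*23=69
neg esi → esi=-(14)=-14
or esi, ecx → esi=(-14)|18=-14
or esi, 16 → esi=(-14)|16=-14
mov [0], ebx → M[0]=69
halt.

69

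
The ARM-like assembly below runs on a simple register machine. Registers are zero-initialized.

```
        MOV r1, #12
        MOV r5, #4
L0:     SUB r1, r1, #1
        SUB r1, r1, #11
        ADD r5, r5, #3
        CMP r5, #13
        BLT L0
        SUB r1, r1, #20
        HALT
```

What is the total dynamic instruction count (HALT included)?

r1=12
r5=4
r1=12-1=11
r1=11-11=0
r5=4+3=7
CMP r5, #13  (cmp 7,13)
BLT L0: taken
r1=0-1=-1
r1=(-1)-11=-12
r5=7+3=10
CMP r5, #13  (cmp 10,13)
BLT L0: taken
r1=(-12)-1=-13
r1=(-13)-11=-24
r5=10+3=13
CMP r5, #13  (cmp 13,13)
BLT L0: not taken
r1=(-24)-20=-44
halt.
Total executed instructions: 19.

19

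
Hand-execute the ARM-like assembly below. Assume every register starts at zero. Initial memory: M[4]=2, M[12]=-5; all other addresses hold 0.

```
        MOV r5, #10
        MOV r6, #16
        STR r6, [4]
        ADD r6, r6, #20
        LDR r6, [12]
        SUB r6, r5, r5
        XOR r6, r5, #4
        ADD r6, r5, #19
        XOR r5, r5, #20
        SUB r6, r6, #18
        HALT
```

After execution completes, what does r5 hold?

30

after MOV r5, #10: r5=10
after MOV r6, #16: r6=16
STR r6, [4] → M[4]=16
after ADD r6, r6, #20: r6=16+20=36
after LDR r6, [12]: r6=M[12]=-5
after SUB r6, r5, r5: r6=10-10=0
after XOR r6, r5, #4: r6=10^4=14
after ADD r6, r5, #19: r6=10+19=29
after XOR r5, r5, #20: r5=10^20=30
after SUB r6, r6, #18: r6=29-18=11
halt.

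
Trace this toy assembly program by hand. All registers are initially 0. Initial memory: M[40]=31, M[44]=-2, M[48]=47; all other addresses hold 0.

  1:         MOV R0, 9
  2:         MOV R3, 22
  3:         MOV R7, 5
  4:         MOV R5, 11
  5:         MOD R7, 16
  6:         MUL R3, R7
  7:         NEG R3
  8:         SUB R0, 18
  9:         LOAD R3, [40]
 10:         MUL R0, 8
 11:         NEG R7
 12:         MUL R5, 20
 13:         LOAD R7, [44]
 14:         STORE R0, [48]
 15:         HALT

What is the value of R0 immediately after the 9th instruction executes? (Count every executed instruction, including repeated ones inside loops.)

-9

R0=9
R3=22
R7=5
R5=11
R7=5%16=5
R3=22*5=110
R3=-(110)=-110
R0=9-18=-9
R3=M[40]=31
After step 9: R0 = -9.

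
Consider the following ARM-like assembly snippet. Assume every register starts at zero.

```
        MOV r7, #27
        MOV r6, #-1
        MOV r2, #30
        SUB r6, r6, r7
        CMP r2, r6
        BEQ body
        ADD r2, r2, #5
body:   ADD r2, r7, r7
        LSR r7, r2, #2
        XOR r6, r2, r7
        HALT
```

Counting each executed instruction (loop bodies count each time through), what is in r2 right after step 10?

54

MOV r7, #27 → r7=27
MOV r6, #-1 → r6=-1
MOV r2, #30 → r2=30
SUB r6, r6, r7 → r6=(-1)-27=-28
CMP r2, r6  (cmp 30,-28)
BEQ body: not taken
ADD r2, r2, #5 → r2=30+5=35
ADD r2, r7, r7 → r2=27+27=54
LSR r7, r2, #2 → r7=54>>2=13
XOR r6, r2, r7 → r6=54^13=59
After step 10: r2 = 54.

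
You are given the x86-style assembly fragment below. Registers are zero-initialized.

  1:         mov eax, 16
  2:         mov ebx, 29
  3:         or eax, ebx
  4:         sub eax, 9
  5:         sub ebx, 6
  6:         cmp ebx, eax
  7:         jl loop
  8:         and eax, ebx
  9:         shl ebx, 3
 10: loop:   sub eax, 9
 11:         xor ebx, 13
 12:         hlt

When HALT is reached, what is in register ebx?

after mov eax, 16: eax=16
after mov ebx, 29: ebx=29
after or eax, ebx: eax=16|29=29
after sub eax, 9: eax=29-9=20
after sub ebx, 6: ebx=29-6=23
cmp ebx, eax  (cmp 23,20)
jl loop: not taken
after and eax, ebx: eax=20&23=20
after shl ebx, 3: ebx=23<<3=184
after sub eax, 9: eax=20-9=11
after xor ebx, 13: ebx=184^13=181
halt.

181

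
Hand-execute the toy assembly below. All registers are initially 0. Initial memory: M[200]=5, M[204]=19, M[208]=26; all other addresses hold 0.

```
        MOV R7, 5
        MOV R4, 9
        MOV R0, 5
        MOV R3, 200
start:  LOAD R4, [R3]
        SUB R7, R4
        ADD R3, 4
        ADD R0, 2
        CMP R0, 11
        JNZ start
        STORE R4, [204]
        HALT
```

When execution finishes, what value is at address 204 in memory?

26

MOV R7, 5 → R7=5
MOV R4, 9 → R4=9
MOV R0, 5 → R0=5
MOV R3, 200 → R3=200
LOAD R4, [R3] → R4=M[200]=5
SUB R7, R4 → R7=5-5=0
ADD R3, 4 → R3=200+4=204
ADD R0, 2 → R0=5+2=7
CMP R0, 11  (cmp 7,11)
JNZ start: taken
LOAD R4, [R3] → R4=M[204]=19
SUB R7, R4 → R7=0-19=-19
ADD R3, 4 → R3=204+4=208
ADD R0, 2 → R0=7+2=9
CMP R0, 11  (cmp 9,11)
JNZ start: taken
LOAD R4, [R3] → R4=M[208]=26
SUB R7, R4 → R7=(-19)-26=-45
ADD R3, 4 → R3=208+4=212
ADD R0, 2 → R0=9+2=11
CMP R0, 11  (cmp 11,11)
JNZ start: not taken
STORE R4, [204] → M[204]=26
halt.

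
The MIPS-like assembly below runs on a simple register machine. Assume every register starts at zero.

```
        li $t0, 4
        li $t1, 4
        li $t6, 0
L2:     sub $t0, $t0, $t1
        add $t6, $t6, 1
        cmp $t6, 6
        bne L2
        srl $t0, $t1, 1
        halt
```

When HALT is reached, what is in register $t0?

$t0=4
$t1=4
$t6=0
$t0=4-4=0
$t6=0+1=1
cmp $t6, 6  (cmp 1,6)
bne L2: taken
$t0=0-4=-4
$t6=1+1=2
cmp $t6, 6  (cmp 2,6)
bne L2: taken
$t0=(-4)-4=-8
$t6=2+1=3
cmp $t6, 6  (cmp 3,6)
bne L2: taken
$t0=(-8)-4=-12
$t6=3+1=4
cmp $t6, 6  (cmp 4,6)
bne L2: taken
$t0=(-12)-4=-16
$t6=4+1=5
cmp $t6, 6  (cmp 5,6)
bne L2: taken
$t0=(-16)-4=-20
$t6=5+1=6
cmp $t6, 6  (cmp 6,6)
bne L2: not taken
$t0=4>>1=2
halt.

2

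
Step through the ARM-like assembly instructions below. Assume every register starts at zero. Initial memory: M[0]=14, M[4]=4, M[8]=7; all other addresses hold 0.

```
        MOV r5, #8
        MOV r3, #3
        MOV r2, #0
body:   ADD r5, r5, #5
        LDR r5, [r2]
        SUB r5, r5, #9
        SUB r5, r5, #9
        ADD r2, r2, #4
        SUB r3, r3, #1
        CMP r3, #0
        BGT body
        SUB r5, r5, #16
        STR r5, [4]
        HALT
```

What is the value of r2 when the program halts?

12

r5=8
r3=3
r2=0
r5=8+5=13
r5=M[0]=14
r5=14-9=5
r5=5-9=-4
r2=0+4=4
r3=3-1=2
CMP r3, #0  (cmp 2,0)
BGT body: taken
r5=(-4)+5=1
r5=M[4]=4
r5=4-9=-5
r5=(-5)-9=-14
r2=4+4=8
r3=2-1=1
CMP r3, #0  (cmp 1,0)
BGT body: taken
r5=(-14)+5=-9
r5=M[8]=7
r5=7-9=-2
r5=(-2)-9=-11
r2=8+4=12
r3=1-1=0
CMP r3, #0  (cmp 0,0)
BGT body: not taken
r5=(-11)-16=-27
STR r5, [4] → M[4]=-27
halt.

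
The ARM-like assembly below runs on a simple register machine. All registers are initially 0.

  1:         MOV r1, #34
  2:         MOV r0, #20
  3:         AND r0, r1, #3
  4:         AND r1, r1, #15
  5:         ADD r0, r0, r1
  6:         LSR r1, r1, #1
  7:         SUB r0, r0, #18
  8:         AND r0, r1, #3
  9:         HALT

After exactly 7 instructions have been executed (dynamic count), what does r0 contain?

-14

r1=34
r0=20
r0=34&3=2
r1=34&15=2
r0=2+2=4
r1=2>>1=1
r0=4-18=-14
After step 7: r0 = -14.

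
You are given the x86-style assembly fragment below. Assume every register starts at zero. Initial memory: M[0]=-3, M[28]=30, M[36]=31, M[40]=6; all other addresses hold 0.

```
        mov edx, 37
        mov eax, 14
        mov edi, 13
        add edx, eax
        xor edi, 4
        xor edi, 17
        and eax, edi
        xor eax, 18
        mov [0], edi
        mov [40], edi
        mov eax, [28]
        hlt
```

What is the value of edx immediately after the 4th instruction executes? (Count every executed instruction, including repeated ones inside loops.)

51

edx=37
eax=14
edi=13
edx=37+14=51
After step 4: edx = 51.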